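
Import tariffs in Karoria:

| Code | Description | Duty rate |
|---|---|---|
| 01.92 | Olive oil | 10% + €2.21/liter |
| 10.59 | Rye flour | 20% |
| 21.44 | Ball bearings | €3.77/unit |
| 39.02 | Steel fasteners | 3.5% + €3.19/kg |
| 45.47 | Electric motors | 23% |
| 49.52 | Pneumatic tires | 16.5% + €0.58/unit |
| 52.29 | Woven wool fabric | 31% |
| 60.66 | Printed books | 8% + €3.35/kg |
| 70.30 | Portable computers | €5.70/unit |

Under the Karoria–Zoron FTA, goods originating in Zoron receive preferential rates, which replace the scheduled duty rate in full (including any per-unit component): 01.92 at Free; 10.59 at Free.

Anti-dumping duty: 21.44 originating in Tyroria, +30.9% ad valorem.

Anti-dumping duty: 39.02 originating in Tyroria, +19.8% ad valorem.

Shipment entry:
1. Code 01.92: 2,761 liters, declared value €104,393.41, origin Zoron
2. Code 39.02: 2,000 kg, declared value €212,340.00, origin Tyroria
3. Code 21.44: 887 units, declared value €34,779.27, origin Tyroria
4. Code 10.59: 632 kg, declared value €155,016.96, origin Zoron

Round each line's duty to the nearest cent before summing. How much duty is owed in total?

Line 1 (01.92, Zoron, 2,761 liters, €104,393.41):
Base rate for 01.92 is 10% + €2.21/liter.
Origin Zoron qualifies under the Karoria–Zoron agreement and 01.92 is covered: preferential rate Free applies instead.
Duty = €104,393.41 × 0% = €0.00.
Line 2 (39.02, Tyroria, 2,000 kg, €212,340.00):
Base rate for 39.02 is 3.5% + €3.19/kg.
Additional duty on 39.02 from Tyroria: +19.8%. Applied ad valorem rate: 3.5% + 19.8% = 23.3%.
Duty = €212,340.00 × 23.3% + 2,000 × €3.19 = €55,855.22.
Line 3 (21.44, Tyroria, 887 units, €34,779.27):
Base rate for 21.44 is €3.77/unit.
Additional duty on 21.44 from Tyroria: +30.9% ad valorem. Applied ad valorem rate = 30.9%.
Duty = €34,779.27 × 30.9% + 887 × €3.77 = €14,090.78.
Line 4 (10.59, Zoron, 632 kg, €155,016.96):
Base rate for 10.59 is 20%.
Origin Zoron qualifies under the Karoria–Zoron agreement and 10.59 is covered: preferential rate Free applies instead.
Duty = €155,016.96 × 0% = €0.00.
Total = €0.00 + €55,855.22 + €14,090.78 + €0.00 = €69,946.00.

€69,946.00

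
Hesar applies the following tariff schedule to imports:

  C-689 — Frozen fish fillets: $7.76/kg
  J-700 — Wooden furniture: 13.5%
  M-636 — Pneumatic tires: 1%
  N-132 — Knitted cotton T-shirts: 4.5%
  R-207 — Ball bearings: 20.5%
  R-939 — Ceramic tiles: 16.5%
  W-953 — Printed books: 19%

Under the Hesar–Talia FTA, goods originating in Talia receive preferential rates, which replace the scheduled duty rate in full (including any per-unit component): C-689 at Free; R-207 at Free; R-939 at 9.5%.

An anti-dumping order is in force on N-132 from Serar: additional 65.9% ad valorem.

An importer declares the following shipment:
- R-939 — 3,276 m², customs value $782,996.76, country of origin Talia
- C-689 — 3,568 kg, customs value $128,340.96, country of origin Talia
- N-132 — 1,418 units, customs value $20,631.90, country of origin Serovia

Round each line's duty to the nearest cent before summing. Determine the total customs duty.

$75,313.13

Line 1 (R-939, Talia, 3,276 m², $782,996.76):
Base rate for R-939 is 16.5%.
Origin Talia qualifies under the Hesar–Talia agreement and R-939 is covered: preferential rate 9.5% applies instead.
Duty = $782,996.76 × 9.5% = $74,384.69.
Line 2 (C-689, Talia, 3,568 kg, $128,340.96):
Base rate for C-689 is $7.76/kg.
Origin Talia qualifies under the Hesar–Talia agreement and C-689 is covered: preferential rate Free applies instead.
Duty = $128,340.96 × 0% = $0.00.
Line 3 (N-132, Serovia, 1,418 units, $20,631.90):
Base rate for N-132 is 4.5%.
The additional-duty order on N-132 targets Serar, not Serovia; it does not apply.
Duty = $20,631.90 × 4.5% = $928.44.
Total = $74,384.69 + $0.00 + $928.44 = $75,313.13.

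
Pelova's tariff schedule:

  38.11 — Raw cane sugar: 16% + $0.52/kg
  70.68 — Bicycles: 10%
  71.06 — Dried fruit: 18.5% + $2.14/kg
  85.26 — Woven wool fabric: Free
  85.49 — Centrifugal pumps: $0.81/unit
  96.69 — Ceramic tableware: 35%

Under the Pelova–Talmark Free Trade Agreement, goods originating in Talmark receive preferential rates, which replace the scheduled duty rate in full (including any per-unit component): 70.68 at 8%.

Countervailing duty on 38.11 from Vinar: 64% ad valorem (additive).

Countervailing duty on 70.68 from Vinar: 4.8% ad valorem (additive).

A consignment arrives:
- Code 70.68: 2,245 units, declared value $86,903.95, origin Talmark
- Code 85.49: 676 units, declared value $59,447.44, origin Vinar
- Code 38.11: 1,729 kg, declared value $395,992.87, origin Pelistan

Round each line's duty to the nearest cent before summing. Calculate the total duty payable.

$71,757.82

Line 1 (70.68, Talmark, 2,245 units, $86,903.95):
Base rate for 70.68 is 10%.
Origin Talmark qualifies under the Pelova–Talmark agreement and 70.68 is covered: preferential rate 8% applies instead.
The additional-duty order on 70.68 targets Vinar, not Talmark; it does not apply.
Duty = $86,903.95 × 8% = $6,952.32.
Line 2 (85.49, Vinar, 676 units, $59,447.44):
Base rate for 85.49 is $0.81/unit.
Duty = 676 × $0.81 = $547.56.
Line 3 (38.11, Pelistan, 1,729 kg, $395,992.87):
Base rate for 38.11 is 16% + $0.52/kg.
The additional-duty order on 38.11 targets Vinar, not Pelistan; it does not apply.
Duty = $395,992.87 × 16% + 1,729 × $0.52 = $64,257.94.
Total = $6,952.32 + $547.56 + $64,257.94 = $71,757.82.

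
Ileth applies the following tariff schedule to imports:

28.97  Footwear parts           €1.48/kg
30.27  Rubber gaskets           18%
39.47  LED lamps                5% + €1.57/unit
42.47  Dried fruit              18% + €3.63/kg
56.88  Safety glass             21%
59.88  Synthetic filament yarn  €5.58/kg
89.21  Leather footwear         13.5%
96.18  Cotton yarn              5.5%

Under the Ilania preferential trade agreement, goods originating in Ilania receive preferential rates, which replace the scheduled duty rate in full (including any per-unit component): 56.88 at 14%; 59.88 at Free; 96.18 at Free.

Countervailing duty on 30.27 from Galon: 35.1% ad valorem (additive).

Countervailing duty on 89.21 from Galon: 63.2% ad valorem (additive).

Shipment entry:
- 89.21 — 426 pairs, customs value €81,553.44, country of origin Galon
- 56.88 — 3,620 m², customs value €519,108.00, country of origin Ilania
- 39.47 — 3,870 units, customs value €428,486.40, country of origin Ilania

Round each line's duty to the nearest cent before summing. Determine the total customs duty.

€162,726.83

Line 1 (89.21, Galon, 426 pairs, €81,553.44):
Base rate for 89.21 is 13.5%.
Additional duty on 89.21 from Galon: +63.2%. Applied ad valorem rate: 13.5% + 63.2% = 76.7%.
Duty = €81,553.44 × 76.7% = €62,551.49.
Line 2 (56.88, Ilania, 3,620 m², €519,108.00):
Base rate for 56.88 is 21%.
Origin Ilania qualifies under the Ileth–Ilania agreement and 56.88 is covered: preferential rate 14% applies instead.
Duty = €519,108.00 × 14% = €72,675.12.
Line 3 (39.47, Ilania, 3,870 units, €428,486.40):
Base rate for 39.47 is 5% + €1.57/unit.
Origin Ilania is the FTA partner but 39.47 is not on the preference list; base rate stands.
Duty = €428,486.40 × 5% + 3,870 × €1.57 = €27,500.22.
Total = €62,551.49 + €72,675.12 + €27,500.22 = €162,726.83.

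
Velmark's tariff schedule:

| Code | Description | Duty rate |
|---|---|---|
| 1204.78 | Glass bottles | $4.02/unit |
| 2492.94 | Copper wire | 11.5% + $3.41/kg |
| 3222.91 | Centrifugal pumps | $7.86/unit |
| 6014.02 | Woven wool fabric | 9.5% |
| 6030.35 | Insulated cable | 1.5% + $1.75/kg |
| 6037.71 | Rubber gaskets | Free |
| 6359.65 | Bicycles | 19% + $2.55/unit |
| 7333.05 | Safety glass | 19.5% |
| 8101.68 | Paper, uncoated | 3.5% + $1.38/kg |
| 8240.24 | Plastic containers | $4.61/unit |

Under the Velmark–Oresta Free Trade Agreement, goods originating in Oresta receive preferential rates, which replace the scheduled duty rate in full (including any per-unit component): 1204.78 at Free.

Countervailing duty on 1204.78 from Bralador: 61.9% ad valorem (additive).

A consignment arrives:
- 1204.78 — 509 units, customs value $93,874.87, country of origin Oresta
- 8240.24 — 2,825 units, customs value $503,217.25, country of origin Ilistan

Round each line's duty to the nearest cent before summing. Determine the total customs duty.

$13,023.25

Line 1 (1204.78, Oresta, 509 units, $93,874.87):
Base rate for 1204.78 is $4.02/unit.
Origin Oresta qualifies under the Velmark–Oresta agreement and 1204.78 is covered: preferential rate Free applies instead.
The additional-duty order on 1204.78 targets Bralador, not Oresta; it does not apply.
Duty = $93,874.87 × 0% = $0.00.
Line 2 (8240.24, Ilistan, 2,825 units, $503,217.25):
Base rate for 8240.24 is $4.61/unit.
Duty = 2,825 × $4.61 = $13,023.25.
Total = $0.00 + $13,023.25 = $13,023.25.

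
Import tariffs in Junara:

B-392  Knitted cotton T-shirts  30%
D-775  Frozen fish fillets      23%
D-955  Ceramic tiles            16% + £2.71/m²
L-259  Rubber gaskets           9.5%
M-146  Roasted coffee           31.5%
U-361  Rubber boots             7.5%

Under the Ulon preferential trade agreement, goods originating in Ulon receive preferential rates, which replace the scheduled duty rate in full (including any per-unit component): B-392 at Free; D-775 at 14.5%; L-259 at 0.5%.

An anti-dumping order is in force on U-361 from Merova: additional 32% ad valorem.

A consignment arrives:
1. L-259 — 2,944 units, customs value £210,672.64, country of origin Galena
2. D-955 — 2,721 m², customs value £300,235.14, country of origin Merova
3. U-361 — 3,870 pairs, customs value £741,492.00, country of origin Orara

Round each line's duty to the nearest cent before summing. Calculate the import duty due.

£131,037.33

Line 1 (L-259, Galena, 2,944 units, £210,672.64):
Base rate for L-259 is 9.5%.
L-259 has an FTA preferential rate, but origin Galena is not Ulon; base rate stands.
Duty = £210,672.64 × 9.5% = £20,013.90.
Line 2 (D-955, Merova, 2,721 m², £300,235.14):
Base rate for D-955 is 16% + £2.71/m².
Duty = £300,235.14 × 16% + 2,721 × £2.71 = £55,411.53.
Line 3 (U-361, Orara, 3,870 pairs, £741,492.00):
Base rate for U-361 is 7.5%.
The additional-duty order on U-361 targets Merova, not Orara; it does not apply.
Duty = £741,492.00 × 7.5% = £55,611.90.
Total = £20,013.90 + £55,411.53 + £55,611.90 = £131,037.33.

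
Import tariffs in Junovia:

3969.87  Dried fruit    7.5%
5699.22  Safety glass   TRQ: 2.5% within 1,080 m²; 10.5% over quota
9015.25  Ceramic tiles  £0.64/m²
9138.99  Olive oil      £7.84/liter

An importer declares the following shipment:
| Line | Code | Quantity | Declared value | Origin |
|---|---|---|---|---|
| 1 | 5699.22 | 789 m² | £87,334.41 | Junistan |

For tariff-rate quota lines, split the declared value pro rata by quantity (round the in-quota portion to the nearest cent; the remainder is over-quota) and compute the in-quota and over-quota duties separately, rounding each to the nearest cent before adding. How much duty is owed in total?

£2,183.36

Line 1 (5699.22, Junistan, 789 m², £87,334.41):
Code 5699.22 is under a tariff-rate quota (threshold 1,080 m²). Quantity 789 m² is within the quota, so the in-quota rate 2.5% applies to the full value.
Duty = £87,334.41 × 2.5% = £2,183.36.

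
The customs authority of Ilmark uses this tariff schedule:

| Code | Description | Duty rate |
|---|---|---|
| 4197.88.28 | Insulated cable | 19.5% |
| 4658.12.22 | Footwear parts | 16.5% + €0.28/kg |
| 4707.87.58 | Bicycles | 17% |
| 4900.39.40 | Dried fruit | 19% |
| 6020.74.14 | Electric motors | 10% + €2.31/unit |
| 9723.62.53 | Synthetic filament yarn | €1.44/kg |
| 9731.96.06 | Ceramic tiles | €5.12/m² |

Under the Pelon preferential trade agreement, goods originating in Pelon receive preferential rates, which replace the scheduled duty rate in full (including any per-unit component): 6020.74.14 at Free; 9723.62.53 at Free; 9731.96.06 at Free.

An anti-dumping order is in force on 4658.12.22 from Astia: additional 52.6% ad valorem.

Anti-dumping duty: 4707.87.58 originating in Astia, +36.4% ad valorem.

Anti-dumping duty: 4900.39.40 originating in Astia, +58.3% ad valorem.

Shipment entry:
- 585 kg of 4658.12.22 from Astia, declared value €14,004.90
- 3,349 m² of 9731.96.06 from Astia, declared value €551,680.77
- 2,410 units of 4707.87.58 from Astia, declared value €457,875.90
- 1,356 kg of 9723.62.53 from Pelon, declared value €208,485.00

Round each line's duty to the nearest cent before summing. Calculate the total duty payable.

€271,493.80

Line 1 (4658.12.22, Astia, 585 kg, €14,004.90):
Base rate for 4658.12.22 is 16.5% + €0.28/kg.
Additional duty on 4658.12.22 from Astia: +52.6%. Applied ad valorem rate: 16.5% + 52.6% = 69.1%.
Duty = €14,004.90 × 69.1% + 585 × €0.28 = €9,841.19.
Line 2 (9731.96.06, Astia, 3,349 m², €551,680.77):
Base rate for 9731.96.06 is €5.12/m².
9731.96.06 has an FTA preferential rate, but origin Astia is not Pelon; base rate stands.
Duty = 3,349 × €5.12 = €17,146.88.
Line 3 (4707.87.58, Astia, 2,410 units, €457,875.90):
Base rate for 4707.87.58 is 17%.
Additional duty on 4707.87.58 from Astia: +36.4%. Applied ad valorem rate: 17% + 36.4% = 53.4%.
Duty = €457,875.90 × 53.4% = €244,505.73.
Line 4 (9723.62.53, Pelon, 1,356 kg, €208,485.00):
Base rate for 9723.62.53 is €1.44/kg.
Origin Pelon qualifies under the Ilmark–Pelon agreement and 9723.62.53 is covered: preferential rate Free applies instead.
Duty = €208,485.00 × 0% = €0.00.
Total = €9,841.19 + €17,146.88 + €244,505.73 + €0.00 = €271,493.80.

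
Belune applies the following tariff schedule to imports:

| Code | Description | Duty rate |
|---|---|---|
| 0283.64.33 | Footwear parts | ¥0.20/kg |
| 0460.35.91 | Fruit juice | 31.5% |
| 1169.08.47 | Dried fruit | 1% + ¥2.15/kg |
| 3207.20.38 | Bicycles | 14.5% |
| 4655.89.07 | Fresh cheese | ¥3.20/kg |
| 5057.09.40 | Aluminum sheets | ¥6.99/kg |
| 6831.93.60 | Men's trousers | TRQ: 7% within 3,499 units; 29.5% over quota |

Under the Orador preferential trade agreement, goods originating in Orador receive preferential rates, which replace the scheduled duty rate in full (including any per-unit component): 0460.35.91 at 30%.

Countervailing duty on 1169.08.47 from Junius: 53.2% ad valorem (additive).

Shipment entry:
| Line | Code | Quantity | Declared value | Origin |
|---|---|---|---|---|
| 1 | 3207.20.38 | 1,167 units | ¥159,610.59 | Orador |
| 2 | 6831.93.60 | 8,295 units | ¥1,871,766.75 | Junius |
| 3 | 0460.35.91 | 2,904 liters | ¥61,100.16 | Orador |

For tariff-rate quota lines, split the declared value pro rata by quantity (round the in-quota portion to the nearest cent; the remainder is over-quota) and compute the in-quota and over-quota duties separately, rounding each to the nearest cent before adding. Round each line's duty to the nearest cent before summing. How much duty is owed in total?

Line 1 (3207.20.38, Orador, 1,167 units, ¥159,610.59):
Base rate for 3207.20.38 is 14.5%.
Origin Orador is the FTA partner but 3207.20.38 is not on the preference list; base rate stands.
Duty = ¥159,610.59 × 14.5% = ¥23,143.54.
Line 2 (6831.93.60, Junius, 8,295 units, ¥1,871,766.75):
Code 6831.93.60 is under a tariff-rate quota (threshold 3,499 units). In-quota: 3,499 units at 7%; over-quota: 4,796 units at 29.5%.
Pro-rata value split: in-quota = ¥1,871,766.75 × 3,499/8,295 = ¥789,549.35; over-quota = ¥1,871,766.75 − ¥789,549.35 = ¥1,082,217.40.
In-quota duty = ¥789,549.35 × 7% = ¥55,268.45. Over-quota duty = ¥1,082,217.40 × 29.5% = ¥319,254.13.
Line duty = ¥55,268.45 + ¥319,254.13 = ¥374,522.58.
Line 3 (0460.35.91, Orador, 2,904 liters, ¥61,100.16):
Base rate for 0460.35.91 is 31.5%.
Origin Orador qualifies under the Belune–Orador agreement and 0460.35.91 is covered: preferential rate 30% applies instead.
Duty = ¥61,100.16 × 30% = ¥18,330.05.
Total = ¥23,143.54 + ¥374,522.58 + ¥18,330.05 = ¥415,996.17.

¥415,996.17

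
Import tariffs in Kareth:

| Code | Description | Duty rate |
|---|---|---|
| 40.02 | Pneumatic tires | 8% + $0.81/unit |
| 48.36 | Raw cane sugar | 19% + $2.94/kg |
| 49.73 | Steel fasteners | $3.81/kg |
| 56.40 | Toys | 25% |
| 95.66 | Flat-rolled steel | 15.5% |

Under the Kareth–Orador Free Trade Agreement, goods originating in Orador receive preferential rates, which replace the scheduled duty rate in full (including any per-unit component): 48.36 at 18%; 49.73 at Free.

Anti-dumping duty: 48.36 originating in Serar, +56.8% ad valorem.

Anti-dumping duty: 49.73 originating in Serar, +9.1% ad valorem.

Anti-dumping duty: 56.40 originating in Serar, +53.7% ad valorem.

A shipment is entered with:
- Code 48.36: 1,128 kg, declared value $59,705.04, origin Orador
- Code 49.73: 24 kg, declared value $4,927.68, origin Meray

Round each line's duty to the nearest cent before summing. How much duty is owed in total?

Line 1 (48.36, Orador, 1,128 kg, $59,705.04):
Base rate for 48.36 is 19% + $2.94/kg.
Origin Orador qualifies under the Kareth–Orador agreement and 48.36 is covered: preferential rate 18% applies instead.
The additional-duty order on 48.36 targets Serar, not Orador; it does not apply.
Duty = $59,705.04 × 18% = $10,746.91.
Line 2 (49.73, Meray, 24 kg, $4,927.68):
Base rate for 49.73 is $3.81/kg.
49.73 has an FTA preferential rate, but origin Meray is not Orador; base rate stands.
The additional-duty order on 49.73 targets Serar, not Meray; it does not apply.
Duty = 24 × $3.81 = $91.44.
Total = $10,746.91 + $91.44 = $10,838.35.

$10,838.35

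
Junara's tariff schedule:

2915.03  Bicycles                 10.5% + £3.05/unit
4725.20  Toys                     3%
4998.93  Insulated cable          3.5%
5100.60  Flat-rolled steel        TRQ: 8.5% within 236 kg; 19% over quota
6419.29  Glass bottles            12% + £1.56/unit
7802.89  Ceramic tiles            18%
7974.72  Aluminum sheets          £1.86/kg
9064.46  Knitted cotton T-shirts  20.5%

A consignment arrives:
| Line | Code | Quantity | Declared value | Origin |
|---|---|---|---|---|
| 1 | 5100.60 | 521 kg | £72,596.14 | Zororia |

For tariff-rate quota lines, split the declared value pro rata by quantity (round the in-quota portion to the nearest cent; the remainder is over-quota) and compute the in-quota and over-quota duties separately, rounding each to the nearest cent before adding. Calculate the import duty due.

Line 1 (5100.60, Zororia, 521 kg, £72,596.14):
Code 5100.60 is under a tariff-rate quota (threshold 236 kg). In-quota: 236 kg at 8.5%; over-quota: 285 kg at 19%.
Pro-rata value split: in-quota = £72,596.14 × 236/521 = £32,884.24; over-quota = £72,596.14 − £32,884.24 = £39,711.90.
In-quota duty = £32,884.24 × 8.5% = £2,795.16. Over-quota duty = £39,711.90 × 19% = £7,545.26.
Line duty = £2,795.16 + £7,545.26 = £10,340.42.

£10,340.42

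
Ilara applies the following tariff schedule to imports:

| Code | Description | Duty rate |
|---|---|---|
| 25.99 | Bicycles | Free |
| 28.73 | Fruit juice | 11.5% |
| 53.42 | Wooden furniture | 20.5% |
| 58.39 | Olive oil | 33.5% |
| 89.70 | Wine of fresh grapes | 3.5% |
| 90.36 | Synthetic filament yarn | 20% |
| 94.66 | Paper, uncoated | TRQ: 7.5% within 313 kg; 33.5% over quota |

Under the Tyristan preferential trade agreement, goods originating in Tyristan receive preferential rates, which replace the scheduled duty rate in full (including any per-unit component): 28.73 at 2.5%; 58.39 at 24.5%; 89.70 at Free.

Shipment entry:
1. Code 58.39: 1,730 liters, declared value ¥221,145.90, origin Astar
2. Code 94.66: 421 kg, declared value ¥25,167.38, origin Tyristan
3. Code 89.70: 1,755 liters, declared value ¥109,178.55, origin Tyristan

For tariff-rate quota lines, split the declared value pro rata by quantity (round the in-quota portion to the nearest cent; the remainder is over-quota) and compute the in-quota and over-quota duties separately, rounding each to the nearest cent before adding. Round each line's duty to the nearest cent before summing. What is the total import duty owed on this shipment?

¥77,650.06

Line 1 (58.39, Astar, 1,730 liters, ¥221,145.90):
Base rate for 58.39 is 33.5%.
58.39 has an FTA preferential rate, but origin Astar is not Tyristan; base rate stands.
Duty = ¥221,145.90 × 33.5% = ¥74,083.88.
Line 2 (94.66, Tyristan, 421 kg, ¥25,167.38):
Code 94.66 is under a tariff-rate quota (threshold 313 kg). In-quota: 313 kg at 7.5%; over-quota: 108 kg at 33.5%.
Pro-rata value split: in-quota = ¥25,167.38 × 313/421 = ¥18,711.14; over-quota = ¥25,167.38 − ¥18,711.14 = ¥6,456.24.
In-quota duty = ¥18,711.14 × 7.5% = ¥1,403.34. Over-quota duty = ¥6,456.24 × 33.5% = ¥2,162.84.
Line duty = ¥1,403.34 + ¥2,162.84 = ¥3,566.18.
Line 3 (89.70, Tyristan, 1,755 liters, ¥109,178.55):
Base rate for 89.70 is 3.5%.
Origin Tyristan qualifies under the Ilara–Tyristan agreement and 89.70 is covered: preferential rate Free applies instead.
Duty = ¥109,178.55 × 0% = ¥0.00.
Total = ¥74,083.88 + ¥3,566.18 + ¥0.00 = ¥77,650.06.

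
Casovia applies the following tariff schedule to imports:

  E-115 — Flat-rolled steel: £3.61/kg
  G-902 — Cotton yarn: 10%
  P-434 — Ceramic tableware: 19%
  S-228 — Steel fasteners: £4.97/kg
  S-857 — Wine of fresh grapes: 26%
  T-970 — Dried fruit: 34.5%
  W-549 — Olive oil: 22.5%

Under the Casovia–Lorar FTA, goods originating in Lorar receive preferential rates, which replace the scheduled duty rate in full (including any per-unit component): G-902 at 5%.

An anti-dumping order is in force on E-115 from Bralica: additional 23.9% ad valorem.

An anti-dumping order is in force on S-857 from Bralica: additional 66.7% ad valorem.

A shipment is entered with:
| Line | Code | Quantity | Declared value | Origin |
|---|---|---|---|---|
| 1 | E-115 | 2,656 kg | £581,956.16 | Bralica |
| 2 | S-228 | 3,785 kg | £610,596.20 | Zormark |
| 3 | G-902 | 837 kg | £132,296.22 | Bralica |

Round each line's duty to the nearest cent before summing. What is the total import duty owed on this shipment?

£180,716.75

Line 1 (E-115, Bralica, 2,656 kg, £581,956.16):
Base rate for E-115 is £3.61/kg.
Additional duty on E-115 from Bralica: +23.9% ad valorem. Applied ad valorem rate = 23.9%.
Duty = £581,956.16 × 23.9% + 2,656 × £3.61 = £148,675.68.
Line 2 (S-228, Zormark, 3,785 kg, £610,596.20):
Base rate for S-228 is £4.97/kg.
Duty = 3,785 × £4.97 = £18,811.45.
Line 3 (G-902, Bralica, 837 kg, £132,296.22):
Base rate for G-902 is 10%.
G-902 has an FTA preferential rate, but origin Bralica is not Lorar; base rate stands.
Duty = £132,296.22 × 10% = £13,229.62.
Total = £148,675.68 + £18,811.45 + £13,229.62 = £180,716.75.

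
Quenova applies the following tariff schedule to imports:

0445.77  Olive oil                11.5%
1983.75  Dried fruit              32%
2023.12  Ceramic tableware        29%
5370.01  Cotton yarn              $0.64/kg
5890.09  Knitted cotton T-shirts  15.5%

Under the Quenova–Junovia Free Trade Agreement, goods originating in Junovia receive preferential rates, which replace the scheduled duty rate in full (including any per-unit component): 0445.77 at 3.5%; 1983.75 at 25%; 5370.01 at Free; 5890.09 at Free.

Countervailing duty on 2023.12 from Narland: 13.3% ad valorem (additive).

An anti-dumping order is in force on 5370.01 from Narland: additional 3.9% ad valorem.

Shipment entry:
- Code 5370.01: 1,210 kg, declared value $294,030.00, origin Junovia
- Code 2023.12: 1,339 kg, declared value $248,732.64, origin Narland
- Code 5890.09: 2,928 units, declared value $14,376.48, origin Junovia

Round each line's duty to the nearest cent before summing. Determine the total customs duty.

Line 1 (5370.01, Junovia, 1,210 kg, $294,030.00):
Base rate for 5370.01 is $0.64/kg.
Origin Junovia qualifies under the Quenova–Junovia agreement and 5370.01 is covered: preferential rate Free applies instead.
The additional-duty order on 5370.01 targets Narland, not Junovia; it does not apply.
Duty = $294,030.00 × 0% = $0.00.
Line 2 (2023.12, Narland, 1,339 kg, $248,732.64):
Base rate for 2023.12 is 29%.
Additional duty on 2023.12 from Narland: +13.3%. Applied ad valorem rate: 29% + 13.3% = 42.3%.
Duty = $248,732.64 × 42.3% = $105,213.91.
Line 3 (5890.09, Junovia, 2,928 units, $14,376.48):
Base rate for 5890.09 is 15.5%.
Origin Junovia qualifies under the Quenova–Junovia agreement and 5890.09 is covered: preferential rate Free applies instead.
Duty = $14,376.48 × 0% = $0.00.
Total = $0.00 + $105,213.91 + $0.00 = $105,213.91.

$105,213.91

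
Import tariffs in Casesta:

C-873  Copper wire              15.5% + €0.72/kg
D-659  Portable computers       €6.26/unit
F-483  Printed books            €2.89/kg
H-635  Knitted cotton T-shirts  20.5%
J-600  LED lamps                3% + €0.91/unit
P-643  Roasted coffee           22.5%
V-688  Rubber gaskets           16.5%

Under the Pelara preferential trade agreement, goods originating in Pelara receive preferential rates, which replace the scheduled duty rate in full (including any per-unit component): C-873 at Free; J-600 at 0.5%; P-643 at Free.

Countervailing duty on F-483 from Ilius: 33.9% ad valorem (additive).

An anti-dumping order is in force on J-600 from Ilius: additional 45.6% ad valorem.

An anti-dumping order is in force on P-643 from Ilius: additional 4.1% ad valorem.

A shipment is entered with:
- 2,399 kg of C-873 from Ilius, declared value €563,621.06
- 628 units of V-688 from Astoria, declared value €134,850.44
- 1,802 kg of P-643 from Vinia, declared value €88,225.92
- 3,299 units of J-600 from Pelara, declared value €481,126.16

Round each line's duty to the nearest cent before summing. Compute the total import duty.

€133,595.32

Line 1 (C-873, Ilius, 2,399 kg, €563,621.06):
Base rate for C-873 is 15.5% + €0.72/kg.
C-873 has an FTA preferential rate, but origin Ilius is not Pelara; base rate stands.
Duty = €563,621.06 × 15.5% + 2,399 × €0.72 = €89,088.54.
Line 2 (V-688, Astoria, 628 units, €134,850.44):
Base rate for V-688 is 16.5%.
Duty = €134,850.44 × 16.5% = €22,250.32.
Line 3 (P-643, Vinia, 1,802 kg, €88,225.92):
Base rate for P-643 is 22.5%.
P-643 has an FTA preferential rate, but origin Vinia is not Pelara; base rate stands.
The additional-duty order on P-643 targets Ilius, not Vinia; it does not apply.
Duty = €88,225.92 × 22.5% = €19,850.83.
Line 4 (J-600, Pelara, 3,299 units, €481,126.16):
Base rate for J-600 is 3% + €0.91/unit.
Origin Pelara qualifies under the Casesta–Pelara agreement and J-600 is covered: preferential rate 0.5% applies instead.
The additional-duty order on J-600 targets Ilius, not Pelara; it does not apply.
Duty = €481,126.16 × 0.5% = €2,405.63.
Total = €89,088.54 + €22,250.32 + €19,850.83 + €2,405.63 = €133,595.32.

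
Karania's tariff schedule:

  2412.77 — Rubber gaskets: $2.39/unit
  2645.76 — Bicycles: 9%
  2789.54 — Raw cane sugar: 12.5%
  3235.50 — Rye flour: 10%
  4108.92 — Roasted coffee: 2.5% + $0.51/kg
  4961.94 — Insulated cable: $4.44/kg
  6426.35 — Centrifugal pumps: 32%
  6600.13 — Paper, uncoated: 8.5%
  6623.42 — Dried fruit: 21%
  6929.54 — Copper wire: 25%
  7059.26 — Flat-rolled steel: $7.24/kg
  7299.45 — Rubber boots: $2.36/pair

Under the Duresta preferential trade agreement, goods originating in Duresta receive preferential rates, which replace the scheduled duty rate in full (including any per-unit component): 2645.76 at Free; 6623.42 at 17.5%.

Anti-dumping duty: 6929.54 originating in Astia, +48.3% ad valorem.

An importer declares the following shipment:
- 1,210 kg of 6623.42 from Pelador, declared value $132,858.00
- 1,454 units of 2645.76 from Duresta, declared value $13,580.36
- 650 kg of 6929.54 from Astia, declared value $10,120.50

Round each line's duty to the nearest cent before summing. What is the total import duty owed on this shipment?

$35,318.51

Line 1 (6623.42, Pelador, 1,210 kg, $132,858.00):
Base rate for 6623.42 is 21%.
6623.42 has an FTA preferential rate, but origin Pelador is not Duresta; base rate stands.
Duty = $132,858.00 × 21% = $27,900.18.
Line 2 (2645.76, Duresta, 1,454 units, $13,580.36):
Base rate for 2645.76 is 9%.
Origin Duresta qualifies under the Karania–Duresta agreement and 2645.76 is covered: preferential rate Free applies instead.
Duty = $13,580.36 × 0% = $0.00.
Line 3 (6929.54, Astia, 650 kg, $10,120.50):
Base rate for 6929.54 is 25%.
Additional duty on 6929.54 from Astia: +48.3%. Applied ad valorem rate: 25% + 48.3% = 73.3%.
Duty = $10,120.50 × 73.3% = $7,418.33.
Total = $27,900.18 + $0.00 + $7,418.33 = $35,318.51.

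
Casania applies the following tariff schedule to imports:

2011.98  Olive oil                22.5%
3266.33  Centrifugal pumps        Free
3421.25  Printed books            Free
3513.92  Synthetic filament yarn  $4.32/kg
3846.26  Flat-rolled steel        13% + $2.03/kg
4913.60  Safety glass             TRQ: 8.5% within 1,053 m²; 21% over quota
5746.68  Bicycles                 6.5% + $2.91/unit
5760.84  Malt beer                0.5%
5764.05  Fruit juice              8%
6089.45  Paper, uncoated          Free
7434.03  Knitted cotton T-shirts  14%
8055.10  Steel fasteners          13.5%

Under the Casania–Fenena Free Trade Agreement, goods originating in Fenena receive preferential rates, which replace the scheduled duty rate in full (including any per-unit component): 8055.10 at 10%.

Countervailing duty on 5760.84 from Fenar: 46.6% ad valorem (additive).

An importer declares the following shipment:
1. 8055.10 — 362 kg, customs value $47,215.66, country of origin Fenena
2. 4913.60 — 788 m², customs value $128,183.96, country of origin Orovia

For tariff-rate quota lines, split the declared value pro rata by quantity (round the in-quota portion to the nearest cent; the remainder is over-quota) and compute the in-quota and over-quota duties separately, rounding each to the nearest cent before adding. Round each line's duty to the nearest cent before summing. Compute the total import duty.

Line 1 (8055.10, Fenena, 362 kg, $47,215.66):
Base rate for 8055.10 is 13.5%.
Origin Fenena qualifies under the Casania–Fenena agreement and 8055.10 is covered: preferential rate 10% applies instead.
Duty = $47,215.66 × 10% = $4,721.57.
Line 2 (4913.60, Orovia, 788 m², $128,183.96):
Code 4913.60 is under a tariff-rate quota (threshold 1,053 m²). Quantity 788 m² is within the quota, so the in-quota rate 8.5% applies to the full value.
Duty = $128,183.96 × 8.5% = $10,895.64.
Total = $4,721.57 + $10,895.64 = $15,617.21.

$15,617.21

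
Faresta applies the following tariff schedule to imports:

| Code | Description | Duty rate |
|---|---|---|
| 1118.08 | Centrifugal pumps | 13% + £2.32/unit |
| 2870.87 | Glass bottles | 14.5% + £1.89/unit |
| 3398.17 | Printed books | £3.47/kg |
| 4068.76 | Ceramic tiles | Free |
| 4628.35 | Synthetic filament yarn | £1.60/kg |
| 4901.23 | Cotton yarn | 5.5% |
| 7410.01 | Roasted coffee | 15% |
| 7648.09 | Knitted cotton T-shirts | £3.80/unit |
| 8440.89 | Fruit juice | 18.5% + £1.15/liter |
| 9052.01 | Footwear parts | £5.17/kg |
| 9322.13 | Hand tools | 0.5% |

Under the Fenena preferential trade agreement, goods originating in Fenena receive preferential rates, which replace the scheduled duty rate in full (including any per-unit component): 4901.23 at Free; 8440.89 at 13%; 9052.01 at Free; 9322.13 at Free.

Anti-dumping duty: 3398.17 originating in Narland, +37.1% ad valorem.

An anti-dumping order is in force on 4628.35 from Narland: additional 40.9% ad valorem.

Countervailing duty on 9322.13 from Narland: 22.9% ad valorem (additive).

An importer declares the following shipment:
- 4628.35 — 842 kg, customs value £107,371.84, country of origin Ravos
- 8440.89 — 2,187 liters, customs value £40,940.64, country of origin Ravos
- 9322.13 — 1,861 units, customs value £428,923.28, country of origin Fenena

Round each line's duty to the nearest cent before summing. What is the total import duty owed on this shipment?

£11,436.27

Line 1 (4628.35, Ravos, 842 kg, £107,371.84):
Base rate for 4628.35 is £1.60/kg.
The additional-duty order on 4628.35 targets Narland, not Ravos; it does not apply.
Duty = 842 × £1.60 = £1,347.20.
Line 2 (8440.89, Ravos, 2,187 liters, £40,940.64):
Base rate for 8440.89 is 18.5% + £1.15/liter.
8440.89 has an FTA preferential rate, but origin Ravos is not Fenena; base rate stands.
Duty = £40,940.64 × 18.5% + 2,187 × £1.15 = £10,089.07.
Line 3 (9322.13, Fenena, 1,861 units, £428,923.28):
Base rate for 9322.13 is 0.5%.
Origin Fenena qualifies under the Faresta–Fenena agreement and 9322.13 is covered: preferential rate Free applies instead.
The additional-duty order on 9322.13 targets Narland, not Fenena; it does not apply.
Duty = £428,923.28 × 0% = £0.00.
Total = £1,347.20 + £10,089.07 + £0.00 = £11,436.27.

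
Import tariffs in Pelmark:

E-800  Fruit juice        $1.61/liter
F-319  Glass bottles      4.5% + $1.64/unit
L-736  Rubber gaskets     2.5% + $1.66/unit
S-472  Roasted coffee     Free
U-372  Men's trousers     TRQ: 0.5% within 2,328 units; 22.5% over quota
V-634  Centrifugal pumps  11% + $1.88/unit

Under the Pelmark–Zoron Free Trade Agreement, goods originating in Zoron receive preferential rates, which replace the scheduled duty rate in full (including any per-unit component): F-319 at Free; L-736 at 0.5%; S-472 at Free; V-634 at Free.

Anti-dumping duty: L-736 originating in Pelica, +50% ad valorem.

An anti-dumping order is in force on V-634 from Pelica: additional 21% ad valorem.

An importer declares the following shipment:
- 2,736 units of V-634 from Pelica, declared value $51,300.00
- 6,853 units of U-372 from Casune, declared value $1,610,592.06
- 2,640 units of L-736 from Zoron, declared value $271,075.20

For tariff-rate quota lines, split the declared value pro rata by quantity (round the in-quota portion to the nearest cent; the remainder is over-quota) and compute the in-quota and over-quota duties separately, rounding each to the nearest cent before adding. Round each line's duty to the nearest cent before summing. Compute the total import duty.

Line 1 (V-634, Pelica, 2,736 units, $51,300.00):
Base rate for V-634 is 11% + $1.88/unit.
V-634 has an FTA preferential rate, but origin Pelica is not Zoron; base rate stands.
Additional duty on V-634 from Pelica: +21%. Applied ad valorem rate: 11% + 21% = 32%.
Duty = $51,300.00 × 32% + 2,736 × $1.88 = $21,559.68.
Line 2 (U-372, Casune, 6,853 units, $1,610,592.06):
Code U-372 is under a tariff-rate quota (threshold 2,328 units). In-quota: 2,328 units at 0.5%; over-quota: 4,525 units at 22.5%.
Pro-rata value split: in-quota = $1,610,592.06 × 2,328/6,853 = $547,126.56; over-quota = $1,610,592.06 − $547,126.56 = $1,063,465.50.
In-quota duty = $547,126.56 × 0.5% = $2,735.63. Over-quota duty = $1,063,465.50 × 22.5% = $239,279.74.
Line duty = $2,735.63 + $239,279.74 = $242,015.37.
Line 3 (L-736, Zoron, 2,640 units, $271,075.20):
Base rate for L-736 is 2.5% + $1.66/unit.
Origin Zoron qualifies under the Pelmark–Zoron agreement and L-736 is covered: preferential rate 0.5% applies instead.
The additional-duty order on L-736 targets Pelica, not Zoron; it does not apply.
Duty = $271,075.20 × 0.5% = $1,355.38.
Total = $21,559.68 + $242,015.37 + $1,355.38 = $264,930.43.

$264,930.43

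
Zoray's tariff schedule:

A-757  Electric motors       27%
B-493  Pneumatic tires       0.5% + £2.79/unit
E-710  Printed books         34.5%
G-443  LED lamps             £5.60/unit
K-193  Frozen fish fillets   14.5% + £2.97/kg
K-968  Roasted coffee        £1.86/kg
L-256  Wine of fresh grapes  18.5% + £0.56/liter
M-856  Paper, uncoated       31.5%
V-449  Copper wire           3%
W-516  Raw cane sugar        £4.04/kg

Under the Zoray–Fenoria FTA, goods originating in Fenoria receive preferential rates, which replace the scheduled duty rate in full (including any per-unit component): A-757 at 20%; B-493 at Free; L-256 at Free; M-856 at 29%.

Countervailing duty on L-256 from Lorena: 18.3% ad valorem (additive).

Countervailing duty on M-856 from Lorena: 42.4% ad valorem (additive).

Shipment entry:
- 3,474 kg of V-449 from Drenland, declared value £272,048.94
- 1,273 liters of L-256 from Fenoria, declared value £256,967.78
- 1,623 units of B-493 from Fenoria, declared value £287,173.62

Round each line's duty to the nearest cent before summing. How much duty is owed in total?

Line 1 (V-449, Drenland, 3,474 kg, £272,048.94):
Base rate for V-449 is 3%.
Duty = £272,048.94 × 3% = £8,161.47.
Line 2 (L-256, Fenoria, 1,273 liters, £256,967.78):
Base rate for L-256 is 18.5% + £0.56/liter.
Origin Fenoria qualifies under the Zoray–Fenoria agreement and L-256 is covered: preferential rate Free applies instead.
The additional-duty order on L-256 targets Lorena, not Fenoria; it does not apply.
Duty = £256,967.78 × 0% = £0.00.
Line 3 (B-493, Fenoria, 1,623 units, £287,173.62):
Base rate for B-493 is 0.5% + £2.79/unit.
Origin Fenoria qualifies under the Zoray–Fenoria agreement and B-493 is covered: preferential rate Free applies instead.
Duty = £287,173.62 × 0% = £0.00.
Total = £8,161.47 + £0.00 + £0.00 = £8,161.47.

£8,161.47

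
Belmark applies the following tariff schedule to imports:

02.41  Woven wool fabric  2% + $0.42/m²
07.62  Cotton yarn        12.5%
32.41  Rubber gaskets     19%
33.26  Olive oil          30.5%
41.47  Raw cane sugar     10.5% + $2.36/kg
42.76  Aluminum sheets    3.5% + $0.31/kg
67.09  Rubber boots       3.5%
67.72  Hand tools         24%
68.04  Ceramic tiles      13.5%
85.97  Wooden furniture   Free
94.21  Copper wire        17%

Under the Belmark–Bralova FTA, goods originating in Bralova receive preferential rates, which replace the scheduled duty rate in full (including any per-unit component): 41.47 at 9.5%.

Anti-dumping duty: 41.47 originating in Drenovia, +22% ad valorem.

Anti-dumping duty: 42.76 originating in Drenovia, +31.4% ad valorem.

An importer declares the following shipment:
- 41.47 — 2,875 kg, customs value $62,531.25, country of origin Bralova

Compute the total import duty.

Line 1 (41.47, Bralova, 2,875 kg, $62,531.25):
Base rate for 41.47 is 10.5% + $2.36/kg.
Origin Bralova qualifies under the Belmark–Bralova agreement and 41.47 is covered: preferential rate 9.5% applies instead.
The additional-duty order on 41.47 targets Drenovia, not Bralova; it does not apply.
Duty = $62,531.25 × 9.5% = $5,940.47.

$5,940.47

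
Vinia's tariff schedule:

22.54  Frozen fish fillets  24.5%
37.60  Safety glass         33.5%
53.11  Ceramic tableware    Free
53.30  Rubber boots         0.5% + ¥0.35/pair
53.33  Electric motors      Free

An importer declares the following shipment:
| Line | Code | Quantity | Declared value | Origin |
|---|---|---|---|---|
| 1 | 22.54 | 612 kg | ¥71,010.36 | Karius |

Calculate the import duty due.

Line 1 (22.54, Karius, 612 kg, ¥71,010.36):
Base rate for 22.54 is 24.5%.
Duty = ¥71,010.36 × 24.5% = ¥17,397.54.

¥17,397.54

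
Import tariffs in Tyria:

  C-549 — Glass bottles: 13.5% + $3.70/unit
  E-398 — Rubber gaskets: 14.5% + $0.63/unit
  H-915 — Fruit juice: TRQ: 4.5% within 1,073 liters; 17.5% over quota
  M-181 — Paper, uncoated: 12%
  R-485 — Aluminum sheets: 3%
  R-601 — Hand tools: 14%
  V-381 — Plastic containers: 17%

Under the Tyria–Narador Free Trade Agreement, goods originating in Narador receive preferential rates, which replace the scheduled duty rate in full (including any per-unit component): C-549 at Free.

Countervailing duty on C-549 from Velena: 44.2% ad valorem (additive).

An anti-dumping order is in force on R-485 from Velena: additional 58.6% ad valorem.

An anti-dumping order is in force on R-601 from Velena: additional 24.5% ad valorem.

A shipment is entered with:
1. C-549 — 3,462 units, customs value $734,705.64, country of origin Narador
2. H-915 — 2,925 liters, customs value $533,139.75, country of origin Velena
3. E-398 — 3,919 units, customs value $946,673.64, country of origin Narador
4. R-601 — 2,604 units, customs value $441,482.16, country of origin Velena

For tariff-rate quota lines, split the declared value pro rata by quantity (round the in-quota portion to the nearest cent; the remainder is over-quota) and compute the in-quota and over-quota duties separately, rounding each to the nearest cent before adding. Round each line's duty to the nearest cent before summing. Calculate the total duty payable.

Line 1 (C-549, Narador, 3,462 units, $734,705.64):
Base rate for C-549 is 13.5% + $3.70/unit.
Origin Narador qualifies under the Tyria–Narador agreement and C-549 is covered: preferential rate Free applies instead.
The additional-duty order on C-549 targets Velena, not Narador; it does not apply.
Duty = $734,705.64 × 0% = $0.00.
Line 2 (H-915, Velena, 2,925 liters, $533,139.75):
Code H-915 is under a tariff-rate quota (threshold 1,073 liters). In-quota: 1,073 liters at 4.5%; over-quota: 1,852 liters at 17.5%.
Pro-rata value split: in-quota = $533,139.75 × 1,073/2,925 = $195,575.71; over-quota = $533,139.75 − $195,575.71 = $337,564.04.
In-quota duty = $195,575.71 × 4.5% = $8,800.91. Over-quota duty = $337,564.04 × 17.5% = $59,073.71.
Line duty = $8,800.91 + $59,073.71 = $67,874.62.
Line 3 (E-398, Narador, 3,919 units, $946,673.64):
Base rate for E-398 is 14.5% + $0.63/unit.
Origin Narador is the FTA partner but E-398 is not on the preference list; base rate stands.
Duty = $946,673.64 × 14.5% + 3,919 × $0.63 = $139,736.65.
Line 4 (R-601, Velena, 2,604 units, $441,482.16):
Base rate for R-601 is 14%.
Additional duty on R-601 from Velena: +24.5%. Applied ad valorem rate: 14% + 24.5% = 38.5%.
Duty = $441,482.16 × 38.5% = $169,970.63.
Total = $0.00 + $67,874.62 + $139,736.65 + $169,970.63 = $377,581.90.

$377,581.90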